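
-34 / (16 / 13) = -221 / 8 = -27.62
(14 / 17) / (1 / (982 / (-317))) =-13748 / 5389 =-2.55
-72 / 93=-24 / 31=-0.77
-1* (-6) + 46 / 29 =7.59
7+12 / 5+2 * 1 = 57 / 5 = 11.40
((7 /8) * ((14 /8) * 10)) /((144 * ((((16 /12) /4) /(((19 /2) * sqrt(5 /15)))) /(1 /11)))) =4655 * sqrt(3) /50688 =0.16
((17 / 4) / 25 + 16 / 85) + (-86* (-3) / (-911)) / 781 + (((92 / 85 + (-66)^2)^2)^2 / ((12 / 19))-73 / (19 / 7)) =4832094175989264130725275760191 / 8467982673067500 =570631089191737.00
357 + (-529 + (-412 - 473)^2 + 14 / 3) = 2349173 / 3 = 783057.67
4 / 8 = 1 / 2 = 0.50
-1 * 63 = -63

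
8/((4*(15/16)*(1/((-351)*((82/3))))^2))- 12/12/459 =450651517051/2295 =196362316.80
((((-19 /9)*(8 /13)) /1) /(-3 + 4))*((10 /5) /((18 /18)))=-304 /117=-2.60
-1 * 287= -287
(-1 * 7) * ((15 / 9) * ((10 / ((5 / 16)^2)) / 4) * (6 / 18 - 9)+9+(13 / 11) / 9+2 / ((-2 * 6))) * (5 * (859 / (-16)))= -2147873665 / 3168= -677990.42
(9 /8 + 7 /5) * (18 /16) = 909 /320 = 2.84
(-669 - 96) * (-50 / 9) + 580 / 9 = 38830 / 9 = 4314.44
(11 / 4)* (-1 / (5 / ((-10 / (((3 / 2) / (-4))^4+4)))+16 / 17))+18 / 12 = 1212451 / 297666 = 4.07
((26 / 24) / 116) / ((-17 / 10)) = -65 / 11832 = -0.01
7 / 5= 1.40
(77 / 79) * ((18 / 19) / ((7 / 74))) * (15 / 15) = 14652 / 1501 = 9.76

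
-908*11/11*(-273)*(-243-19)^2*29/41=493456729584/41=12035529989.85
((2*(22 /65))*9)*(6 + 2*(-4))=-12.18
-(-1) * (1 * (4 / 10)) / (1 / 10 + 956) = 4 / 9561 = 0.00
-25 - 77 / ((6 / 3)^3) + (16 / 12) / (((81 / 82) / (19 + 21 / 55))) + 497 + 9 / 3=491.54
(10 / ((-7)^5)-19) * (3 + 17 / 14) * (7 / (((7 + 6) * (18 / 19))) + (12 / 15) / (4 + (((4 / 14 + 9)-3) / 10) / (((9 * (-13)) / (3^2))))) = -61.72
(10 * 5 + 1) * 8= 408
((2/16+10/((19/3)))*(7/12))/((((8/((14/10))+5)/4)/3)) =12691/11400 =1.11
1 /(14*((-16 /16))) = -1 /14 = -0.07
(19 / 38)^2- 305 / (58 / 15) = -78.63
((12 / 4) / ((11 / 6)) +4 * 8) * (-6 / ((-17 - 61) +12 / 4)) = 2.69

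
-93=-93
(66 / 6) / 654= 11 / 654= 0.02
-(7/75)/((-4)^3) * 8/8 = 7/4800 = 0.00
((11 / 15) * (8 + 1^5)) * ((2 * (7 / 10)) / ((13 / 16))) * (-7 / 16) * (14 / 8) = -11319 / 1300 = -8.71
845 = 845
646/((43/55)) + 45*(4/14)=252580/301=839.14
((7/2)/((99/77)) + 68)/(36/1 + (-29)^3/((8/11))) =-5092/2411919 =-0.00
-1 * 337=-337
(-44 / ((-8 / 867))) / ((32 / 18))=85833 / 32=2682.28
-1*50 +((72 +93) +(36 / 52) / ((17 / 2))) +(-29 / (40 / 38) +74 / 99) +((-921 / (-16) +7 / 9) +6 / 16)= 257286889 / 1750320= 146.99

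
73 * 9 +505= 1162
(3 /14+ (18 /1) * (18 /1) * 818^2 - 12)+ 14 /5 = 15175731691 /70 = 216796167.01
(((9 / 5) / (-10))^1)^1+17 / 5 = 161 / 50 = 3.22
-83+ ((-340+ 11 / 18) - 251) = -12121 / 18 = -673.39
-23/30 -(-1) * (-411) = -12353/30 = -411.77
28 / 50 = 0.56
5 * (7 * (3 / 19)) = 105 / 19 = 5.53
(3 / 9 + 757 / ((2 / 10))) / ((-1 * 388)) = -2839 / 291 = -9.76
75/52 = 1.44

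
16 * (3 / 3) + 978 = 994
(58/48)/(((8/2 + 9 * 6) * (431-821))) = -1/18720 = -0.00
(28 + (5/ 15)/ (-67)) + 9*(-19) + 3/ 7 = -200605/ 1407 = -142.58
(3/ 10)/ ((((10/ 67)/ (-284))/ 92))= -1312932/ 25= -52517.28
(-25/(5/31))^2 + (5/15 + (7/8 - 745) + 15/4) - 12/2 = 558695/24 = 23278.96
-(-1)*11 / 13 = 11 / 13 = 0.85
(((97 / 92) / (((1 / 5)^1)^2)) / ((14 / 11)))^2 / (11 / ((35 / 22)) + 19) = 3557778125 / 214951744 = 16.55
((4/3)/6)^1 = 2/9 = 0.22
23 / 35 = 0.66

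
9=9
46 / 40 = 1.15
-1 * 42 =-42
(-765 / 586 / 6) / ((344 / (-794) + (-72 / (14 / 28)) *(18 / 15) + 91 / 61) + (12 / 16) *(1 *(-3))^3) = 0.00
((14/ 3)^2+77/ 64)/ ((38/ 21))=92659/ 7296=12.70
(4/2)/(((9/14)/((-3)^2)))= 28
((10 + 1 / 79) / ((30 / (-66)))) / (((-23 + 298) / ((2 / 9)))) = -1582 / 88875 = -0.02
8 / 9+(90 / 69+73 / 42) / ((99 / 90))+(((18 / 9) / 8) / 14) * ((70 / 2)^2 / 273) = 6191137 / 1657656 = 3.73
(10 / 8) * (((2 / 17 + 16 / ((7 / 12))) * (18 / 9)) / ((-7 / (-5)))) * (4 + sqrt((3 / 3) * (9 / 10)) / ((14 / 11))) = 270435 * sqrt(10) / 23324 + 163900 / 833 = 233.42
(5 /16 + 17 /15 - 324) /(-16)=77413 /3840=20.16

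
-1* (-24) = 24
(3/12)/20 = 1/80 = 0.01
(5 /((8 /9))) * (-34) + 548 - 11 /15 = 21361 /60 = 356.02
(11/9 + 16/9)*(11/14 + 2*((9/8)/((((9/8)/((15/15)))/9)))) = 789/14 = 56.36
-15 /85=-3 /17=-0.18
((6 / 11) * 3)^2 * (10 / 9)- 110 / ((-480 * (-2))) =33229 / 11616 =2.86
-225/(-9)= 25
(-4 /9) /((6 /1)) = -2 /27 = -0.07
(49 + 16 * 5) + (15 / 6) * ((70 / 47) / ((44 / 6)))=133911 / 1034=129.51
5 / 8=0.62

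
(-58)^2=3364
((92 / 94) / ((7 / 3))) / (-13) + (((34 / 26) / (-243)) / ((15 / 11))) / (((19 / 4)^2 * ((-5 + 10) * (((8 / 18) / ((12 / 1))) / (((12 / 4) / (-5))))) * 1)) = -55060882 / 1736996625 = -0.03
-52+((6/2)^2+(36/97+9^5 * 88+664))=504102537/97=5196933.37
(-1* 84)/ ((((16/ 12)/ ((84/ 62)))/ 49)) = -129654/ 31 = -4182.39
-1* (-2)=2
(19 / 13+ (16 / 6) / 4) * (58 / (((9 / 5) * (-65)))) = -4814 / 4563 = -1.06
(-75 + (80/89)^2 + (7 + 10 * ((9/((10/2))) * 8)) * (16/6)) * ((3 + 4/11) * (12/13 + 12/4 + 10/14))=5123.68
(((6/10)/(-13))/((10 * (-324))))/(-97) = -1/6809400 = -0.00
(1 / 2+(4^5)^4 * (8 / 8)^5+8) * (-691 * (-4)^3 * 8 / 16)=24312401113570864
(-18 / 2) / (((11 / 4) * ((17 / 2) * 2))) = -36 / 187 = -0.19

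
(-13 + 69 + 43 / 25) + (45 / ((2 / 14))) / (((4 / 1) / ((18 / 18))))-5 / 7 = 95029 / 700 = 135.76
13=13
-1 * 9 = -9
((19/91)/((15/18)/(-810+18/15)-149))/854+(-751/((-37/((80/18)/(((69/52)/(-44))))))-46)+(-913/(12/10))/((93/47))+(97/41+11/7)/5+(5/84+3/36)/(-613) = -17207120796689337423566297/5029794957731987558934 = -3421.04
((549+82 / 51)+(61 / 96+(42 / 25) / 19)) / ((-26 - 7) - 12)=-427392319 / 34884000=-12.25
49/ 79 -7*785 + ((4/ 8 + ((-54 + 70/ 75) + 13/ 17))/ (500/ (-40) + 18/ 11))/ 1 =-26430584809/ 4814655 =-5489.61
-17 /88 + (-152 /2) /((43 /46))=-308379 /3784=-81.50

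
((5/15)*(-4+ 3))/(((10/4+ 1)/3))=-2/7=-0.29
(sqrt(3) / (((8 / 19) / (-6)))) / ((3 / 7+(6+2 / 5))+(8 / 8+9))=-105 * sqrt(3) / 124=-1.47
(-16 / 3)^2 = 256 / 9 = 28.44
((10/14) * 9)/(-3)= -15/7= -2.14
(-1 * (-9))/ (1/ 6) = 54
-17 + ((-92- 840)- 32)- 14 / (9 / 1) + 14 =-8717 / 9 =-968.56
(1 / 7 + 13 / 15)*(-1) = -106 / 105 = -1.01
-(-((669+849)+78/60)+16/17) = 258121/170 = 1518.36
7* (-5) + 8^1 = -27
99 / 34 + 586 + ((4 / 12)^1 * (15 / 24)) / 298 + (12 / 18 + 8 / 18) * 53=236286839 / 364752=647.80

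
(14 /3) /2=7 /3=2.33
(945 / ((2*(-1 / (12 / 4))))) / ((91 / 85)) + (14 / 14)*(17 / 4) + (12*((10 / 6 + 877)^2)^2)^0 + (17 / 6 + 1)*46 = -178223 / 156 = -1142.46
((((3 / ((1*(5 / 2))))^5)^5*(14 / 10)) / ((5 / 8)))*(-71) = -113038825207000492670976 / 7450580596923828125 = -15171.81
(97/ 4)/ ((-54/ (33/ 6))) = -1067/ 432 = -2.47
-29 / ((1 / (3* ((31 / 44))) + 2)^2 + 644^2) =-250821 / 3587104564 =-0.00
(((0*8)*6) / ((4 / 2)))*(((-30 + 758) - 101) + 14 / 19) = 0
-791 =-791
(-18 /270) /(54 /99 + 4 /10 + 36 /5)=-11 /1344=-0.01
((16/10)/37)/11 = 8/2035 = 0.00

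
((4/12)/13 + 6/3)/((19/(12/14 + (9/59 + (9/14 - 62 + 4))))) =-6.01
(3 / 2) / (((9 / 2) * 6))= 1 / 18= 0.06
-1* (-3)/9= 1/3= 0.33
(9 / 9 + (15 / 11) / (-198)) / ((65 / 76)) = 27398 / 23595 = 1.16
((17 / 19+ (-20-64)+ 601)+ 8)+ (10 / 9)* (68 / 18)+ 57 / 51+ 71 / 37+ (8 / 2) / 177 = 30450319750 / 57113829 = 533.15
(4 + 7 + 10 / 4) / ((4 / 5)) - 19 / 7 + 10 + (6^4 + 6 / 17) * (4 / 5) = 5051517 / 4760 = 1061.24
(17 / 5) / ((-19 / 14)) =-238 / 95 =-2.51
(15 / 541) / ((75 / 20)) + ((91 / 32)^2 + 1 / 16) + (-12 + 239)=130273109 / 553984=235.16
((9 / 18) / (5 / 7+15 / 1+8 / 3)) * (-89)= -1869 / 772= -2.42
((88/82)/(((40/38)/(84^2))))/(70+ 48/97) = 71523144/700895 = 102.05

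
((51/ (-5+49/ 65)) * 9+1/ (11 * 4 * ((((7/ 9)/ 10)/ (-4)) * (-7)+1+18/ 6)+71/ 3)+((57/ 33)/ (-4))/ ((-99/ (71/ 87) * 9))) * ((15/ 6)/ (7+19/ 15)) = -980926070002075/ 30007572175944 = -32.69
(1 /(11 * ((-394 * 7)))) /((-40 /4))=1 /303380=0.00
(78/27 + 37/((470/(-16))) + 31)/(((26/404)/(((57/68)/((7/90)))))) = 397296327/72709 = 5464.20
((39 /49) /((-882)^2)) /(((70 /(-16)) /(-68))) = 0.00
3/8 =0.38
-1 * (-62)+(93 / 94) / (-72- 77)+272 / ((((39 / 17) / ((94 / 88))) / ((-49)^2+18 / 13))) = 23770821136135 / 78111462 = 304319.24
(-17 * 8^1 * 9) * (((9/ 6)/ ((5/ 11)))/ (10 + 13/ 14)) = -1848/ 5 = -369.60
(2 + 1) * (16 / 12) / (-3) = -4 / 3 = -1.33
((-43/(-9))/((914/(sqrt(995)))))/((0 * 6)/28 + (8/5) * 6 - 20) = -215 * sqrt(995)/427752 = -0.02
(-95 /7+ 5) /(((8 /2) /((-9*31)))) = 4185 /7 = 597.86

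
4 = 4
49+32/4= 57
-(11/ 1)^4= -14641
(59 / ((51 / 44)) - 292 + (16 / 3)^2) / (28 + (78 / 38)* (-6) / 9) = -309092 / 38709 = -7.99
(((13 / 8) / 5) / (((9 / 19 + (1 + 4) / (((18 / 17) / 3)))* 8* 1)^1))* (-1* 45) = -6669 / 53408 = -0.12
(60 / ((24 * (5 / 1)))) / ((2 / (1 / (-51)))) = -0.00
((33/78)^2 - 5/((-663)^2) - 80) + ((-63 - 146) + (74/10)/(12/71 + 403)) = -72678129400823/251653252500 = -288.80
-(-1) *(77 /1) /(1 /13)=1001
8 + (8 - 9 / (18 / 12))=10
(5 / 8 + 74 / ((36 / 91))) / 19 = 13513 / 1368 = 9.88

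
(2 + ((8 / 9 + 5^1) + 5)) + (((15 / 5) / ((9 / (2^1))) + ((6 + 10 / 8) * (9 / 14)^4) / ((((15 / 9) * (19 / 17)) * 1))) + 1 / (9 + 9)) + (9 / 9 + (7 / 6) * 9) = 3386499551 / 131382720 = 25.78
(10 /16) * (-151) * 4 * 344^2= -44671840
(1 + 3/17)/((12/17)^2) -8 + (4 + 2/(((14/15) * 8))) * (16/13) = -1265/3276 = -0.39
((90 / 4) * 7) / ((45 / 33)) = 231 / 2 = 115.50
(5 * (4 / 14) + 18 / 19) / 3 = 316 / 399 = 0.79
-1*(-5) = 5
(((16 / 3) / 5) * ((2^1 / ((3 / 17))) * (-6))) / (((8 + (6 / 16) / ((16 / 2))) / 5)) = -69632 / 1545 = -45.07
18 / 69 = 6 / 23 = 0.26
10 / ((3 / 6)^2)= 40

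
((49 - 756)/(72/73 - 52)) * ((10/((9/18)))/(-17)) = -36865/2261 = -16.30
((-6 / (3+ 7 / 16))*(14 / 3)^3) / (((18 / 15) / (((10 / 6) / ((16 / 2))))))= -27440 / 891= -30.80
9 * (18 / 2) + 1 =82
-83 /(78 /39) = -41.50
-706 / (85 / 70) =-9884 / 17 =-581.41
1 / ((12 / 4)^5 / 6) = 2 / 81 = 0.02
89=89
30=30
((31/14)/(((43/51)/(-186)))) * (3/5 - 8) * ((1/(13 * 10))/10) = 5440221/1956500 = 2.78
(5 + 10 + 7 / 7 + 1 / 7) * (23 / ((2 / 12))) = 15594 / 7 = 2227.71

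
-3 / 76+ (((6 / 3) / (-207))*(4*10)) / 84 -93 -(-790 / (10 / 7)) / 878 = -13403142065 / 145033308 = -92.41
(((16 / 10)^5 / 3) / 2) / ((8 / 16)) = 32768 / 9375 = 3.50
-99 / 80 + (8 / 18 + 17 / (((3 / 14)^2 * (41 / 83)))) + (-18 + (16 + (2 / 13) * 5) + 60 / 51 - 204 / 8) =1572540683 / 2174640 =723.13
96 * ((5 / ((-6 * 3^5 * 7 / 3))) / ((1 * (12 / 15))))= -100 / 567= -0.18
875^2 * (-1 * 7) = -5359375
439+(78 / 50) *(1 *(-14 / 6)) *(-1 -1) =446.28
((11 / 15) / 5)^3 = 1331 / 421875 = 0.00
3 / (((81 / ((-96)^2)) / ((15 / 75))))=1024 / 15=68.27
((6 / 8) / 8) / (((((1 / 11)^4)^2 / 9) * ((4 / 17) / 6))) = 295172179137 / 64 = 4612065299.02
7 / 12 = 0.58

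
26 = 26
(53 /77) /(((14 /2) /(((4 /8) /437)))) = 53 /471086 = 0.00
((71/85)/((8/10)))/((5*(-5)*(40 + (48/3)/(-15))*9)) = -71/595680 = -0.00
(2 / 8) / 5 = 1 / 20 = 0.05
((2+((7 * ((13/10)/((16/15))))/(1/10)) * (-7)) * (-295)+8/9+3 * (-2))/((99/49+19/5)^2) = 1517601810725/292820544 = 5182.70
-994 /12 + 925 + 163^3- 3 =4331586.17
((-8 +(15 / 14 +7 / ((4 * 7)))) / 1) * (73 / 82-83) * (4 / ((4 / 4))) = 1259071 / 574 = 2193.50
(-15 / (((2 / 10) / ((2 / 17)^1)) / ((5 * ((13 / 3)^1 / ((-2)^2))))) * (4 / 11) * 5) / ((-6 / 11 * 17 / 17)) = 8125 / 51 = 159.31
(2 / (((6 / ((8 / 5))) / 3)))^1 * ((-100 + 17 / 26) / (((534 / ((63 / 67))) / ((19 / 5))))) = -2061234 / 1937975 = -1.06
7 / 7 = 1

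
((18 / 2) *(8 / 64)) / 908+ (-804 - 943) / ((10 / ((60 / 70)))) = -38070309 / 254240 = -149.74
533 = 533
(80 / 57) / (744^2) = 5 / 1971972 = 0.00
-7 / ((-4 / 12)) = 21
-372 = -372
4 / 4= 1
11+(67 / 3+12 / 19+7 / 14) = 3929 / 114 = 34.46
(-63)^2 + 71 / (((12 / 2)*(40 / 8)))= 119141 / 30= 3971.37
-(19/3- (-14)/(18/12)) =-47/3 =-15.67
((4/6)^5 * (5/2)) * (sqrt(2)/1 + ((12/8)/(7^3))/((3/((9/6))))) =20/27783 + 80 * sqrt(2)/243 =0.47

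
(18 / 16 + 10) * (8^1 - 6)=89 / 4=22.25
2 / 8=1 / 4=0.25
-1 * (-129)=129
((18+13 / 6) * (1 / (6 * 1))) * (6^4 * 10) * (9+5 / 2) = 500940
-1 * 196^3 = -7529536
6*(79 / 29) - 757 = -21479 / 29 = -740.66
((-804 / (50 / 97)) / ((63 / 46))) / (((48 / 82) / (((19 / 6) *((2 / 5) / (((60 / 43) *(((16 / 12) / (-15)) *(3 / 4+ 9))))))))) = 5007031069 / 2457000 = 2037.86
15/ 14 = 1.07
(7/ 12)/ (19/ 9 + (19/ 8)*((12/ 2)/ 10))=210/ 1273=0.16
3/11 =0.27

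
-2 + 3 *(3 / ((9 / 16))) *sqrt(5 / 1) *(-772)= -12352 *sqrt(5)-2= -27621.91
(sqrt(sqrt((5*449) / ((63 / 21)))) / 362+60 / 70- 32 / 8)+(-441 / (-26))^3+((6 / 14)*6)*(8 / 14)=2245^(1 / 4)*3^(3 / 4) / 1086+4201098697 / 861224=4878.07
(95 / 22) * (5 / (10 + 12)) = 475 / 484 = 0.98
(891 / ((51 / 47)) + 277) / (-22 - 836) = -718 / 561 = -1.28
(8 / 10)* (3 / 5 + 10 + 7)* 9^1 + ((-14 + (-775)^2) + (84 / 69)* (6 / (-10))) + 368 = 345635369 / 575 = 601104.99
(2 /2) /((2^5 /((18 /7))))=0.08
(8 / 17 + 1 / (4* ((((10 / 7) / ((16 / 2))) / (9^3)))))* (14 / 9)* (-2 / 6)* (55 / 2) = -6682907 / 459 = -14559.71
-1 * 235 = -235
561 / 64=8.77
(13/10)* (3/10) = 39/100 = 0.39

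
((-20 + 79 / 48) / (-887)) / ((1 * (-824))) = -881 / 35082624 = -0.00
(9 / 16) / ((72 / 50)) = 25 / 64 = 0.39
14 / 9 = 1.56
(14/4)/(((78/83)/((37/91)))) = 3071/2028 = 1.51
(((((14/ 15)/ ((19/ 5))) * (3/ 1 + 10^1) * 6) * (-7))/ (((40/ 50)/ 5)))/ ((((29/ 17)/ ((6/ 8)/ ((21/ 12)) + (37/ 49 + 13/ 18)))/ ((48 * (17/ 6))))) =-127354.65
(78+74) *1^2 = 152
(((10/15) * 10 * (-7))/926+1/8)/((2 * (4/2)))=829/44448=0.02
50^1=50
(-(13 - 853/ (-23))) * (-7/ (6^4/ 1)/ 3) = 56/ 621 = 0.09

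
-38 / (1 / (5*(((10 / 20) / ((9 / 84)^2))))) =-74480 / 9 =-8275.56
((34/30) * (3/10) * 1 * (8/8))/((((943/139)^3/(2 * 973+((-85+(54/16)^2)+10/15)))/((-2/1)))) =-16418958769921/4025096673600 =-4.08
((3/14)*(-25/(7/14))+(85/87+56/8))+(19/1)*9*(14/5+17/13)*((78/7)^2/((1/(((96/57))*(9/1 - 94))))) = -53225269781/4263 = -12485402.25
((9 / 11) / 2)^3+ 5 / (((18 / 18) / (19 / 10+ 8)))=49.57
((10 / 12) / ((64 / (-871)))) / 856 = -4355 / 328704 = -0.01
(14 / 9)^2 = 196 / 81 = 2.42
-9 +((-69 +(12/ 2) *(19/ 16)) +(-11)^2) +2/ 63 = 25279/ 504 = 50.16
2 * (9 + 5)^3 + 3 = 5491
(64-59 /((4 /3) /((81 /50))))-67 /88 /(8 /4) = -35489 /4400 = -8.07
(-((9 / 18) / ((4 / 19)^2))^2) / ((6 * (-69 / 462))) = 10034717 / 70656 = 142.02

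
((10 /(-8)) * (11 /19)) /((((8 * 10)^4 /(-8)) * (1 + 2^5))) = 1 /233472000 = 0.00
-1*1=-1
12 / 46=6 / 23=0.26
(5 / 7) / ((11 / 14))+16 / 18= 178 / 99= 1.80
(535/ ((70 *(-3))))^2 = 11449/ 1764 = 6.49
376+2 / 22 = 4137 / 11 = 376.09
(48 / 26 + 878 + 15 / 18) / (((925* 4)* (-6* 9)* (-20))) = 68693 / 311688000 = 0.00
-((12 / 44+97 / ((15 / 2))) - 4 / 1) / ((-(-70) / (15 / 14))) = -31 / 220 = -0.14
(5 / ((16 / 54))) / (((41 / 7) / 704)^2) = 409812480 / 1681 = 243790.89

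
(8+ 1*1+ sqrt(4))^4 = 14641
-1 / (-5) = 1 / 5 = 0.20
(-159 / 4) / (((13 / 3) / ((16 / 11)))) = -1908 / 143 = -13.34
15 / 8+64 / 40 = 139 / 40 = 3.48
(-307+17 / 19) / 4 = -76.53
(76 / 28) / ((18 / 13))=247 / 126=1.96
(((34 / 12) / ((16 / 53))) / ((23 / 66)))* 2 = 9911 / 184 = 53.86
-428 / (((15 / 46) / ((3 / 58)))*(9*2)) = -4922 / 1305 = -3.77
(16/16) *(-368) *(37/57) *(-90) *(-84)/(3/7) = -80062080/19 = -4213793.68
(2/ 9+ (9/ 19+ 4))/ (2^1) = 803/ 342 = 2.35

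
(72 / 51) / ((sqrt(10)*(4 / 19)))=57*sqrt(10) / 85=2.12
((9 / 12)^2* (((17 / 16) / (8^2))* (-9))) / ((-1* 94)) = 0.00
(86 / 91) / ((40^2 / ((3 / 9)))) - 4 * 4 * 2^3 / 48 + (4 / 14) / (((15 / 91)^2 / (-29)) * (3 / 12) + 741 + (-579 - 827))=-24804506159607 / 9300877986400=-2.67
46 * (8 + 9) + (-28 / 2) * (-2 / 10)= 3924 / 5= 784.80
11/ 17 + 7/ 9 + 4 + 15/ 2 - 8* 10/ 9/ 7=24965/ 2142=11.65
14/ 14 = 1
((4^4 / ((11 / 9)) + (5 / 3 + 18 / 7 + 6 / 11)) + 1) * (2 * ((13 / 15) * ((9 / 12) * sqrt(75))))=29380 * sqrt(3) / 21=2423.22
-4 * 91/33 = -364/33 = -11.03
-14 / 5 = -2.80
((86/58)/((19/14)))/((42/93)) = 1333/551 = 2.42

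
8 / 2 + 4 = 8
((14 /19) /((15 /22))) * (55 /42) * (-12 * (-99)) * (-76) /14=-63888 /7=-9126.86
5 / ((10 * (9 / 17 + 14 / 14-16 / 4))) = -17 / 84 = -0.20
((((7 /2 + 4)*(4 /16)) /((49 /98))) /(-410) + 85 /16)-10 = -3081 /656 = -4.70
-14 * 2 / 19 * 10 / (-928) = 35 / 2204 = 0.02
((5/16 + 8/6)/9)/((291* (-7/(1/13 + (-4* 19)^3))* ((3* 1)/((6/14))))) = 5.63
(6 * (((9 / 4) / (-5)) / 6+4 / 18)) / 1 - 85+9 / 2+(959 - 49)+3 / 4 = 12467 / 15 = 831.13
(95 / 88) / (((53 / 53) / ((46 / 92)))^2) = 95 / 352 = 0.27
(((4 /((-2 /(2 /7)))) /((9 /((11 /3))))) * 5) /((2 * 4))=-55 /378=-0.15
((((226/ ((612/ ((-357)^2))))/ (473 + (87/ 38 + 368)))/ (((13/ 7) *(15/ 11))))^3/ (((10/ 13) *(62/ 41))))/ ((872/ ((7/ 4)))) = 152559215099396735862617/ 8261572362466410000000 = 18.47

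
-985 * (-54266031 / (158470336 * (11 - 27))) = -53452040535 / 2535525376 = -21.08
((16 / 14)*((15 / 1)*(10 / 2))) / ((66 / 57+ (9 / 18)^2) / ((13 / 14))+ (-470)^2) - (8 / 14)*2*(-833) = 727211622136 / 763877443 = 952.00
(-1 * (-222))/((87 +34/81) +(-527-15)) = -17982/36821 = -0.49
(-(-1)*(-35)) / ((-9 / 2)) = 70 / 9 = 7.78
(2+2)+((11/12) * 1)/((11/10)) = 29/6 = 4.83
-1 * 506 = -506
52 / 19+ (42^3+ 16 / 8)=1407762 / 19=74092.74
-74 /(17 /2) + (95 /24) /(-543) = -1930351 /221544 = -8.71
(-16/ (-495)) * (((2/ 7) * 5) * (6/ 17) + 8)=1472/ 5355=0.27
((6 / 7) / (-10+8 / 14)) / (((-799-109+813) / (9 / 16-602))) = -0.58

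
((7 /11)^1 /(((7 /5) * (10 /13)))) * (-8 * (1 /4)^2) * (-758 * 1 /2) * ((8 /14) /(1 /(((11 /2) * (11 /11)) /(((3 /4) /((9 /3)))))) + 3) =537043 /308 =1743.65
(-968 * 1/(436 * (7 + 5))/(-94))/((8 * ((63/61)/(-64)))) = -14762/968247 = -0.02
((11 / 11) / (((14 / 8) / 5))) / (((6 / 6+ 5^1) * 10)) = 1 / 21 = 0.05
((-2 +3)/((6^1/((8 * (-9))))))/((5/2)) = -24/5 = -4.80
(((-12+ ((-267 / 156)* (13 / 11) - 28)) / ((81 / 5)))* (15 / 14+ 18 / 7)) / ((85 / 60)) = -9245 / 1386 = -6.67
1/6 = 0.17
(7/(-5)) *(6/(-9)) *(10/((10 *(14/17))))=17/15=1.13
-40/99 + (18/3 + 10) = 15.60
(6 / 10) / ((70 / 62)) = 93 / 175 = 0.53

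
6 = 6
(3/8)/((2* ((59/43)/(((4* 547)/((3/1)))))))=23521/236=99.67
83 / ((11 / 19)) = 1577 / 11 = 143.36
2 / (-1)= -2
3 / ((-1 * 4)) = -3 / 4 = -0.75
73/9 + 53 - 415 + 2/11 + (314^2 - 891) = 9637778/99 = 97351.29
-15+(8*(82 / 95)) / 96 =-8509 / 570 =-14.93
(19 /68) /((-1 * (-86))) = 19 /5848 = 0.00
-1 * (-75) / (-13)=-75 / 13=-5.77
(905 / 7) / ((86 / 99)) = 89595 / 602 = 148.83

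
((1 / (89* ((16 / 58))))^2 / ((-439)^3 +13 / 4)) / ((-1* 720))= 841 / 30880621175304960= 0.00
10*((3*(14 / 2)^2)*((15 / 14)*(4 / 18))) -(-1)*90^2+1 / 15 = 8450.07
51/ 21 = 2.43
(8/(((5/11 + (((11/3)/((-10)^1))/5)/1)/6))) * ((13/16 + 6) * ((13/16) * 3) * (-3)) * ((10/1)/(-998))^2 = -789091875/1252973032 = -0.63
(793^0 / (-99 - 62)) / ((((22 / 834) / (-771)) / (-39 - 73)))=-5144112 / 253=-20332.46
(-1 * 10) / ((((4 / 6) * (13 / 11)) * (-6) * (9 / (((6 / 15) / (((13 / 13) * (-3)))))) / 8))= -88 / 351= -0.25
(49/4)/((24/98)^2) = 117649/576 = 204.25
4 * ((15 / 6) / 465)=2 / 93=0.02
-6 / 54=-1 / 9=-0.11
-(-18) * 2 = 36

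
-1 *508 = -508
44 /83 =0.53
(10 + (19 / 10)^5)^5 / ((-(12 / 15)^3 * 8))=-507528790852743863493387615280499 / 40960000000000000000000000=-12390839.62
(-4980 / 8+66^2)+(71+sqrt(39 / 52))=sqrt(3) / 2+7609 / 2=3805.37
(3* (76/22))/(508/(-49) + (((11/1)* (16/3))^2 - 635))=50274/13565387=0.00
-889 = -889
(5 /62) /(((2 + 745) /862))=2155 /23157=0.09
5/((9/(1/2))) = 5/18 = 0.28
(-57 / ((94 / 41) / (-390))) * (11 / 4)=5012865 / 188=26664.18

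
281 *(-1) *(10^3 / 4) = -70250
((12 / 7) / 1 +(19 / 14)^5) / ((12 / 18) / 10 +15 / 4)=50971245 / 30790424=1.66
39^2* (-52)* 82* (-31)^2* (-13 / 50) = 40511950596 / 25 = 1620478023.84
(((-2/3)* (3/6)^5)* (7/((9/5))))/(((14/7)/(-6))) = 35/144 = 0.24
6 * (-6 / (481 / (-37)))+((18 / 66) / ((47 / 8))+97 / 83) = 2222629 / 557843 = 3.98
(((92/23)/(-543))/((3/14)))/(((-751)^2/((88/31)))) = -0.00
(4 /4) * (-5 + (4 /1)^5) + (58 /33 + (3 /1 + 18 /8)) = 135433 /132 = 1026.01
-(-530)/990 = 53/99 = 0.54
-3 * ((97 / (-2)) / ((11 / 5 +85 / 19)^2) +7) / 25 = -14255877 / 20097800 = -0.71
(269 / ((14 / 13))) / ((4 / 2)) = 3497 / 28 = 124.89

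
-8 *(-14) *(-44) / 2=-2464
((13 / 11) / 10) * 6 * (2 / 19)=78 / 1045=0.07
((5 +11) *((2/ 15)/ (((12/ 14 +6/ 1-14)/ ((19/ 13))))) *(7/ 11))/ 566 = -7448/ 15175875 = -0.00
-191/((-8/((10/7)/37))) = 955/1036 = 0.92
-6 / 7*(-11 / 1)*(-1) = -66 / 7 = -9.43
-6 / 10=-3 / 5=-0.60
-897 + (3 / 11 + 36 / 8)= -892.23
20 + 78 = 98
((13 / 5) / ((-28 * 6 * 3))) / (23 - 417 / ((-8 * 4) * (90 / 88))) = -13 / 90069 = -0.00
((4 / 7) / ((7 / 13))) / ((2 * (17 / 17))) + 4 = 222 / 49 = 4.53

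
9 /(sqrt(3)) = 3 * sqrt(3) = 5.20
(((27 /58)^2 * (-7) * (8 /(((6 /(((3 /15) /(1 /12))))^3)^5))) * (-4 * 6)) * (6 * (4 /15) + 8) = 385263599616 /128326416015625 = 0.00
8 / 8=1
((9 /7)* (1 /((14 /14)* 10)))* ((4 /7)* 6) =0.44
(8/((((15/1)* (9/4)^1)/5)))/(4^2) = 2/27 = 0.07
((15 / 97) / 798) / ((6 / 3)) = 5 / 51604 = 0.00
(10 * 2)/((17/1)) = 20/17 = 1.18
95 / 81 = 1.17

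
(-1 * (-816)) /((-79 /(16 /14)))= -6528 /553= -11.80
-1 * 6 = -6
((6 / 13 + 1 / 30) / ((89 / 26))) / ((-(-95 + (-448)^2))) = -193 / 267813015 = -0.00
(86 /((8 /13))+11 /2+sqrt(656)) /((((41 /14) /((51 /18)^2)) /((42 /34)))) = 1666 * sqrt(41) /123+483973 /984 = 578.57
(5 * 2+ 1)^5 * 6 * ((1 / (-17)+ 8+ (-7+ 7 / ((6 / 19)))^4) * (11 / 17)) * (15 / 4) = 10327751512713085 / 83232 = 124083904180.04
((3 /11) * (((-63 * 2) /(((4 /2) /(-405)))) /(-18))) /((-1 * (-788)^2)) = 8505 /13660768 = 0.00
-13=-13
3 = 3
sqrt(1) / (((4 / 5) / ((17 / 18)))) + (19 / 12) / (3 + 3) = 13 / 9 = 1.44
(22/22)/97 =0.01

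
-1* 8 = -8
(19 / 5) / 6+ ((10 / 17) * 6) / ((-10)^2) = 341 / 510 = 0.67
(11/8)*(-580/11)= -145/2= -72.50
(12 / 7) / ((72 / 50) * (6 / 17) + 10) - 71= -1107251 / 15631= -70.84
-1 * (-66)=66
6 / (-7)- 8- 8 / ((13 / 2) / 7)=-1590 / 91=-17.47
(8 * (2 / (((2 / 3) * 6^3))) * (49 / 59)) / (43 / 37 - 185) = -0.00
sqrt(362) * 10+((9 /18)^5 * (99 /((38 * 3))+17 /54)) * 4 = 607 /4104+10 * sqrt(362) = 190.41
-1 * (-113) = 113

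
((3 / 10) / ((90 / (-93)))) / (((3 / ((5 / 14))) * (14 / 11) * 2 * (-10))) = 341 / 235200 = 0.00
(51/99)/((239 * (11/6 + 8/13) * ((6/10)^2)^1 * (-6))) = -5525/13557753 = -0.00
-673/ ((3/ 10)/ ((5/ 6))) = -16825/ 9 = -1869.44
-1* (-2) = 2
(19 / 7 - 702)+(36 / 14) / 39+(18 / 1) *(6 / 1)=-53801 / 91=-591.22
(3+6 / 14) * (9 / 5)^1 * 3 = 648 / 35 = 18.51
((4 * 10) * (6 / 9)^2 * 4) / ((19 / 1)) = 640 / 171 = 3.74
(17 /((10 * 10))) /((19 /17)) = 289 /1900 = 0.15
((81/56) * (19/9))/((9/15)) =285/56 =5.09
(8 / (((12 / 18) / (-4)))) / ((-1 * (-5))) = -48 / 5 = -9.60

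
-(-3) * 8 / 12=2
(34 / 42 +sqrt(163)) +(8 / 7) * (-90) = -2143 / 21 +sqrt(163) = -89.28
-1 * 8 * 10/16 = -5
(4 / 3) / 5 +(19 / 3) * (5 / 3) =487 / 45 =10.82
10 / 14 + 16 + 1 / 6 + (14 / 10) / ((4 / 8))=4133 / 210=19.68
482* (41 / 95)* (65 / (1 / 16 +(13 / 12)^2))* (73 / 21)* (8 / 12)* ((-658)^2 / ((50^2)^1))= 4639923774304 / 1056875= 4390229.47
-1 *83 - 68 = -151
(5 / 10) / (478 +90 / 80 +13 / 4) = 4 / 3859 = 0.00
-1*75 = -75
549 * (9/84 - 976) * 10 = -75007125/14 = -5357651.79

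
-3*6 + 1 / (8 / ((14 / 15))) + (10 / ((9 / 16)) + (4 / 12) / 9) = -37 / 540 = -0.07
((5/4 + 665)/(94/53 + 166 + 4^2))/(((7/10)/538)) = 37994905/13636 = 2786.37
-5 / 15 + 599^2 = 1076402 / 3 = 358800.67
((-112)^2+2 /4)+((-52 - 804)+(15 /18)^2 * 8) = 210493 /18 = 11694.06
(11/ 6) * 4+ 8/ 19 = 7.75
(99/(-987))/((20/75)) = -495/1316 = -0.38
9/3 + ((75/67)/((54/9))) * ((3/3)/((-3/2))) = 578/201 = 2.88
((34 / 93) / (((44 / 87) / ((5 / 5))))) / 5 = 493 / 3410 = 0.14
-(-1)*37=37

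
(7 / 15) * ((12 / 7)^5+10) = 416902 / 36015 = 11.58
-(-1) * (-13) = -13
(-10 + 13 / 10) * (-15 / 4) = 261 / 8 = 32.62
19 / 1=19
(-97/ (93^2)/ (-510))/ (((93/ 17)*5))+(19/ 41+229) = 229.46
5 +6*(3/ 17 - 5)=-407/ 17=-23.94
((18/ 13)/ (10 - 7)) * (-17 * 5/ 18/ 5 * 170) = -2890/ 39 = -74.10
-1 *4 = -4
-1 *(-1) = 1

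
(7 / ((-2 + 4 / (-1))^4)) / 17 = 7 / 22032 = 0.00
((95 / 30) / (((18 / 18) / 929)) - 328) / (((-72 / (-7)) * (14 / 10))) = 78415 / 432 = 181.52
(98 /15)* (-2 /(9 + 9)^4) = -49 /393660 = -0.00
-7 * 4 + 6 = -22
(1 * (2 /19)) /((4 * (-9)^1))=-1 /342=-0.00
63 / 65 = 0.97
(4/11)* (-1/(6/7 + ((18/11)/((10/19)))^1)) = -140/1527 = -0.09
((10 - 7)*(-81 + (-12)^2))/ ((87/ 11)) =693/ 29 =23.90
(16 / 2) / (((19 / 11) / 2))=176 / 19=9.26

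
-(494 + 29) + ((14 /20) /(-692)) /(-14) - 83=-606.00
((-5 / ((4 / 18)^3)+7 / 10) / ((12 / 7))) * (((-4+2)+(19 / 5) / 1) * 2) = -382137 / 400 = -955.34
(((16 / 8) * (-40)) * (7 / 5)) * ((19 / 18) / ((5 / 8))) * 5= -8512 / 9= -945.78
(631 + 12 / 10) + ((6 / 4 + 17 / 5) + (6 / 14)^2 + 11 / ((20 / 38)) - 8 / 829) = 26735687 / 40621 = 658.17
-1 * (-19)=19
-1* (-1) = 1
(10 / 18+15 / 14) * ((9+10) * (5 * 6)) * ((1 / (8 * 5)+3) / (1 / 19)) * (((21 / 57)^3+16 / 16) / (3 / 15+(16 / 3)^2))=1339842075 / 685748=1953.84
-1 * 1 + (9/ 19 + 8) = 142/ 19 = 7.47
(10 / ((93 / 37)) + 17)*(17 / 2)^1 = 33167 / 186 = 178.32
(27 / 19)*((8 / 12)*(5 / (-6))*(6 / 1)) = -90 / 19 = -4.74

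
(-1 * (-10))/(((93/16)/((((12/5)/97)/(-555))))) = -128/1668885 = -0.00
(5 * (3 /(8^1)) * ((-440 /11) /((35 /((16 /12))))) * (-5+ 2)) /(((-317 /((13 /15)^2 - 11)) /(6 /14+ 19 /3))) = 1309808 /698985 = 1.87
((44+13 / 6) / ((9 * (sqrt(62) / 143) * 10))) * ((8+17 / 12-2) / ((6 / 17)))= 59931443 * sqrt(62) / 2410560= 195.76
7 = 7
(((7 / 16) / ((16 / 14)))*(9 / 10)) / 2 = 441 / 2560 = 0.17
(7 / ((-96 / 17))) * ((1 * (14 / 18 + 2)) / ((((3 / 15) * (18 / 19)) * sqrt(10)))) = -56525 * sqrt(10) / 31104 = -5.75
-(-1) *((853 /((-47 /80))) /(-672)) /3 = 4265 /5922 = 0.72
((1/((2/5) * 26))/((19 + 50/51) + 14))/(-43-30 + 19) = -85/1622088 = -0.00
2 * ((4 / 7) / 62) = 4 / 217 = 0.02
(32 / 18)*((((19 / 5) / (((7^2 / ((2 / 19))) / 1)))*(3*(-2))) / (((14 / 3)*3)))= -32 / 5145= -0.01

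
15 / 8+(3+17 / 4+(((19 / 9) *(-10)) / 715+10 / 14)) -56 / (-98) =748193 / 72072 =10.38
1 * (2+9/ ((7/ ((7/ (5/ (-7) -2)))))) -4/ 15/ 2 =-413/ 285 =-1.45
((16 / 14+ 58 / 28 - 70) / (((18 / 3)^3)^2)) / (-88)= 85 / 5225472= 0.00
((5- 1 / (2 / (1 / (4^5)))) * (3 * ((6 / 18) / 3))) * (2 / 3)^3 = 3413 / 6912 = 0.49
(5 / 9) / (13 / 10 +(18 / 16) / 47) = 9400 / 22401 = 0.42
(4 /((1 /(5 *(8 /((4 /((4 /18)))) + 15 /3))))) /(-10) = -98 /9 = -10.89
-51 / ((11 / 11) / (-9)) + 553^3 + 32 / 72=1522015528 / 9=169112836.44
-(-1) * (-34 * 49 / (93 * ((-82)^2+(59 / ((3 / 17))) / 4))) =-6664 / 2532421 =-0.00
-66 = -66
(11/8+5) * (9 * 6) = 1377/4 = 344.25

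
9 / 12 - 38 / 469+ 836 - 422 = 777919 / 1876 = 414.67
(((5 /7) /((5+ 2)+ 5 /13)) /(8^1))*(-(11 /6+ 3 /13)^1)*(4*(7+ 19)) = -1495 /576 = -2.60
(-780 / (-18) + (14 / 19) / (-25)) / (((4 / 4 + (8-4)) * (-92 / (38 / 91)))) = -30854 / 784875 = -0.04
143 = 143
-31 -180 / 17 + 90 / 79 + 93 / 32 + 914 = 37666627 / 42976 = 876.46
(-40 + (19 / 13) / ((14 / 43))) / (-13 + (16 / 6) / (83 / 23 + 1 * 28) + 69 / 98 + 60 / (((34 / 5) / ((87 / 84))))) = 1677400557 / 145151708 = 11.56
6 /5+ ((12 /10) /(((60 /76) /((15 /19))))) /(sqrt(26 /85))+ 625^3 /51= 3 * sqrt(2210) /65+ 1220703431 /255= 4787074.45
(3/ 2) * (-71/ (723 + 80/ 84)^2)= -93933/ 462262418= -0.00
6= 6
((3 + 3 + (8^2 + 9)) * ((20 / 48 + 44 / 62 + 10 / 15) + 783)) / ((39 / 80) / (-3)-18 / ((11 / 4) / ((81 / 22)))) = -2555.42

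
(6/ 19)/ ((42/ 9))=9/ 133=0.07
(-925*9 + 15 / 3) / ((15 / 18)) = -9984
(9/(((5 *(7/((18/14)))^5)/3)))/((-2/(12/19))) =-9565938/26835148655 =-0.00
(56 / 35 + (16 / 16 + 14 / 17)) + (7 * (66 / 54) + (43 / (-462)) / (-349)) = 492539309 / 41115690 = 11.98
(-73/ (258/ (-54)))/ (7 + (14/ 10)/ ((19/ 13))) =6935/ 3612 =1.92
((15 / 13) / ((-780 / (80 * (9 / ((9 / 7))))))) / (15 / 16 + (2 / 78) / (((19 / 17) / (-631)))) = 0.06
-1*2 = -2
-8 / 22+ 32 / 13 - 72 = -9996 / 143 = -69.90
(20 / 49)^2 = 0.17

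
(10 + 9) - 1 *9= 10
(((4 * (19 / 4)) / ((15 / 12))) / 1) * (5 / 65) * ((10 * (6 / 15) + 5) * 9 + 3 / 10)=95.06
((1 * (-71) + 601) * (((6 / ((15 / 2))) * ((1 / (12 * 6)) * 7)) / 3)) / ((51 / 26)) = 7.01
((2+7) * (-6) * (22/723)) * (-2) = 792/241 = 3.29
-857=-857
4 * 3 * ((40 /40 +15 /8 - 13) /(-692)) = 243 /1384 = 0.18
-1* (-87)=87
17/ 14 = 1.21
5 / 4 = 1.25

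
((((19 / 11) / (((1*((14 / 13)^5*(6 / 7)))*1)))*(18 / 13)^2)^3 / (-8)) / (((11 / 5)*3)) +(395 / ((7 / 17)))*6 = 38218115554475347708725 / 6640444568693669888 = 5755.35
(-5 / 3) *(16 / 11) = -80 / 33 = -2.42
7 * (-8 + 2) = -42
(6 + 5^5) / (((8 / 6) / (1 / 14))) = 9393 / 56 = 167.73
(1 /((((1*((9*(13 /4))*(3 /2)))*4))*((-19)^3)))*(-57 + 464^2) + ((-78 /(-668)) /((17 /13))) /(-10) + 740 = 101131124006897 /136698361020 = 739.81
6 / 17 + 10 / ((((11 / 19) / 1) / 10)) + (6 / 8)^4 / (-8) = 66270421 / 382976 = 173.04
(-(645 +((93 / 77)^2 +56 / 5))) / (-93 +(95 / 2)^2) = -77985176 / 256518185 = -0.30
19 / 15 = 1.27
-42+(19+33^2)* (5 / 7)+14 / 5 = 26328 / 35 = 752.23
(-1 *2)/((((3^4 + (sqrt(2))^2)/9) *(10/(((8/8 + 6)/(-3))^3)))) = 343/1245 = 0.28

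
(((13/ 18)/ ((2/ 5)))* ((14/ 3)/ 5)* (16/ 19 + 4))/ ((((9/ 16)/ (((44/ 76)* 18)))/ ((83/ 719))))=122298176/ 7008093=17.45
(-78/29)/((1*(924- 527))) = -78/11513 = -0.01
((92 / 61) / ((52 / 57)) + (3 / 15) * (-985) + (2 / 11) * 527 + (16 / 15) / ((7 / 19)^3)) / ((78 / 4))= -7019060696 / 1750313565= -4.01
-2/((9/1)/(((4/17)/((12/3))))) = -2/153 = -0.01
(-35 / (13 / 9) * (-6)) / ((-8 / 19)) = -17955 / 52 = -345.29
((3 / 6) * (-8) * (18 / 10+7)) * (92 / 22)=-736 / 5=-147.20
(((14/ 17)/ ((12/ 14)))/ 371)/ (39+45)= 1/ 32436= 0.00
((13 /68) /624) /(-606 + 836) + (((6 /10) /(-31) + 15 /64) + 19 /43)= 657348187 /1000709760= 0.66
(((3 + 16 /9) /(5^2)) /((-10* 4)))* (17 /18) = -731 /162000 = -0.00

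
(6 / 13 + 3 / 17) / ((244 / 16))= 564 / 13481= 0.04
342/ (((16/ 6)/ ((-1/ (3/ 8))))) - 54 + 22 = -374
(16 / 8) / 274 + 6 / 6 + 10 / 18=1927 / 1233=1.56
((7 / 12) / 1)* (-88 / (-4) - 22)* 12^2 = 0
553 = 553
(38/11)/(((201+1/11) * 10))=19/11060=0.00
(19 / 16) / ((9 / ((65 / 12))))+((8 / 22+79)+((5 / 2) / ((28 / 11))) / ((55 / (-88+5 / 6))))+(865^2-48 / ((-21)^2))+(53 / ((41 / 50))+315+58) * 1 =748741.05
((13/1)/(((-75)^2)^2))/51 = 13/1613671875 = 0.00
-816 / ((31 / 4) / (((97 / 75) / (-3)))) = 105536 / 2325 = 45.39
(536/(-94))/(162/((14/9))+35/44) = -82544/1519087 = -0.05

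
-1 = -1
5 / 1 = 5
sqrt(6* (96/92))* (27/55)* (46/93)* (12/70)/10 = 648* sqrt(23)/298375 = 0.01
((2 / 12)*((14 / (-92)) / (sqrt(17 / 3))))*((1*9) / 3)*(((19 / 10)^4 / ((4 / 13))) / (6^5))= -11859211*sqrt(51) / 486466560000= -0.00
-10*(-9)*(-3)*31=-8370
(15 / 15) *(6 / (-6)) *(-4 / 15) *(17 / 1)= 68 / 15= 4.53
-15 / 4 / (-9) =5 / 12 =0.42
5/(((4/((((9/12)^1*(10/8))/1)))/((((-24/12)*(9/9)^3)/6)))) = -25/64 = -0.39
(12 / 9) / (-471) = -4 / 1413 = -0.00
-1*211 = -211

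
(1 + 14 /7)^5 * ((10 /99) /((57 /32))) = 13.78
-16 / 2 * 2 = -16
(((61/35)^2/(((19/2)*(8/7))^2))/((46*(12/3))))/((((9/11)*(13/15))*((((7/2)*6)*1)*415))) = 40931/1806121699200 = 0.00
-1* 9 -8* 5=-49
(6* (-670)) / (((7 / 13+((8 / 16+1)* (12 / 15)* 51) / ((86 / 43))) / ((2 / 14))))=-65325 / 3542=-18.44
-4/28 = -1/7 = -0.14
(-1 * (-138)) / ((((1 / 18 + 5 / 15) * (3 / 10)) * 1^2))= 8280 / 7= 1182.86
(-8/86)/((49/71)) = -284/2107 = -0.13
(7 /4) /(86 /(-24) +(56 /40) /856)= -22470 /45989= -0.49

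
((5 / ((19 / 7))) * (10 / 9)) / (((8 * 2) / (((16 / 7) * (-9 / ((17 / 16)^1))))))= -800 / 323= -2.48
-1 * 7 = -7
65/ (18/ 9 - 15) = -5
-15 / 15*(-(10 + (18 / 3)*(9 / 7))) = 124 / 7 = 17.71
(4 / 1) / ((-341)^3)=-4 / 39651821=-0.00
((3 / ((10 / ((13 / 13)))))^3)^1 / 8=27 / 8000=0.00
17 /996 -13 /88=-2863 /21912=-0.13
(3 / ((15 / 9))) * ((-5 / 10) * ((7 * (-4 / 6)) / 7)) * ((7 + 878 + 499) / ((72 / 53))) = 9169 / 15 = 611.27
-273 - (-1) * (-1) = -274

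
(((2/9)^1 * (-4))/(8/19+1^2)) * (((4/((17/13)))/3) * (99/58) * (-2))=86944/39933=2.18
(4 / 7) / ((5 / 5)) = 0.57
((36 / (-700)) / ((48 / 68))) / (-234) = 17 / 54600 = 0.00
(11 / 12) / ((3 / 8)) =22 / 9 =2.44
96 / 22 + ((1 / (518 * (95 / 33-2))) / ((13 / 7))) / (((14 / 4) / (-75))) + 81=91659552 / 1074073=85.34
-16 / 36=-4 / 9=-0.44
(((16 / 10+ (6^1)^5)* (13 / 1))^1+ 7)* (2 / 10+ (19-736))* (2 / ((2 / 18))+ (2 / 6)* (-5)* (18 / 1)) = 21743941632 / 25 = 869757665.28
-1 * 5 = -5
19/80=0.24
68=68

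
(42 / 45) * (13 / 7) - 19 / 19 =11 / 15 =0.73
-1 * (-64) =64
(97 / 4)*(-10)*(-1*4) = 970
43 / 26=1.65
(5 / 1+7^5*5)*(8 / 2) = 336160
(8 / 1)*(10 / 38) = 40 / 19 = 2.11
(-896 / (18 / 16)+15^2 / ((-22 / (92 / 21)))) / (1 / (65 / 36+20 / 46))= -77245645 / 40986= -1884.68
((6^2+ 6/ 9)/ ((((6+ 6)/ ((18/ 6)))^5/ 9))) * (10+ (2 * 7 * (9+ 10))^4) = 413028952545/ 256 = 1613394345.88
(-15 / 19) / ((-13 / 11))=165 / 247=0.67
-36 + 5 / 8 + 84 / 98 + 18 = -16.52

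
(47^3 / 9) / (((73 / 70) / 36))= 29070440 / 73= 398225.21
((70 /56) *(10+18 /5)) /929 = 0.02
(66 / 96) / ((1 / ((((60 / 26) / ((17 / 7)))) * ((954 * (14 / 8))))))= 3856545 / 3536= 1090.65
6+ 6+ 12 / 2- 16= 2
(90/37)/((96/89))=1335/592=2.26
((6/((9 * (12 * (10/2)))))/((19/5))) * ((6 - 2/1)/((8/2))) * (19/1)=1/18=0.06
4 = 4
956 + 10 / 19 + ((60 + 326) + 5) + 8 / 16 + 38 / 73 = 3740869 / 2774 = 1348.55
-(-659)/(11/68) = 44812/11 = 4073.82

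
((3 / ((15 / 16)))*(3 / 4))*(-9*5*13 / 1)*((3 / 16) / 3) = -351 / 4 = -87.75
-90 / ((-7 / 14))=180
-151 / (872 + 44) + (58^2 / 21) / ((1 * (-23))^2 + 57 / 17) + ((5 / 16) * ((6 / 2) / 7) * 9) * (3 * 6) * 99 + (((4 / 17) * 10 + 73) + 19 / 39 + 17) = 12316418580299 / 5496137400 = 2240.92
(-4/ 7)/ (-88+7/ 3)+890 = 1601122/ 1799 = 890.01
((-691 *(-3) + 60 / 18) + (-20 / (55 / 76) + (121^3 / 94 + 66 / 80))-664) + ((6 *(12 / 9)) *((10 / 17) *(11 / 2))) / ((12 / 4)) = 21347295931 / 1054680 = 20240.54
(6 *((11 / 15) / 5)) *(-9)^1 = -198 / 25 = -7.92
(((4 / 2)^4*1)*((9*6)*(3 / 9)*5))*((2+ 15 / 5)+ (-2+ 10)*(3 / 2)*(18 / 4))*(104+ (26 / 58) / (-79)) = 20241804960 / 2291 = 8835357.90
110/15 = 22/3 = 7.33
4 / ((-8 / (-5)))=5 / 2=2.50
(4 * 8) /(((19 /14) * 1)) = 448 /19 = 23.58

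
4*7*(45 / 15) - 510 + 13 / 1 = -413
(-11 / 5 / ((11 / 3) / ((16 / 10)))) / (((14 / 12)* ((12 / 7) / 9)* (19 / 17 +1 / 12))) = -22032 / 6125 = -3.60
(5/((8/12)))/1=15/2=7.50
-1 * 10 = -10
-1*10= -10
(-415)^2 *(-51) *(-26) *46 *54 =567271949400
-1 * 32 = -32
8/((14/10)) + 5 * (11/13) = 905/91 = 9.95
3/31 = 0.10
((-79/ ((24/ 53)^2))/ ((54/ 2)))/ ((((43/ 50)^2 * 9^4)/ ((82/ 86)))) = -5686469375/ 2028157420176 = -0.00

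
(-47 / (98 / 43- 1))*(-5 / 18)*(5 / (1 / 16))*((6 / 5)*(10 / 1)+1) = 1050920 / 99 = 10615.35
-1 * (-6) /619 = 6 /619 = 0.01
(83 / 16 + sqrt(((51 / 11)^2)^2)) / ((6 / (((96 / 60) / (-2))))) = -51659 / 14520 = -3.56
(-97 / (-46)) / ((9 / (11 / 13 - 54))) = -12.45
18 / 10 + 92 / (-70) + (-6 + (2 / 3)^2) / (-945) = 4181 / 8505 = 0.49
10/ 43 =0.23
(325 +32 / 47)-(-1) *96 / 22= 170633 / 517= 330.04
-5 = -5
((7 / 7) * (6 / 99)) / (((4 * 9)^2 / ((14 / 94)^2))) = 49 / 47237256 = 0.00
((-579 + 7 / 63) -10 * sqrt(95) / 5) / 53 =-11.29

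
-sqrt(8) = -2* sqrt(2) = -2.83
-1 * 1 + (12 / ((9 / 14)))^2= 3127 / 9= 347.44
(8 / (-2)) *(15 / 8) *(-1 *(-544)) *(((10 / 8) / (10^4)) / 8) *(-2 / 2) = 51 / 800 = 0.06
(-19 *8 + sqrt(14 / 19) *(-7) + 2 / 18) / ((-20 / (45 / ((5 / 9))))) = 567 *sqrt(266) / 380 + 12303 / 20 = 639.49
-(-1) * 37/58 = 37/58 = 0.64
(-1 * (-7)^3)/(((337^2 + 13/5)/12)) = 3430/94643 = 0.04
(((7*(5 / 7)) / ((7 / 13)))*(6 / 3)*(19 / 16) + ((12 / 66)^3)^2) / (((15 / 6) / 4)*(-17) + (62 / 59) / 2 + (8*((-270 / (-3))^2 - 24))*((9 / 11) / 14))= 129085003721 / 22041493489983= 0.01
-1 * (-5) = 5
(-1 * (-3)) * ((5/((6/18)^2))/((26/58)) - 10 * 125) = -44835/13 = -3448.85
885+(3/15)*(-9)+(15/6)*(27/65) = 114951/130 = 884.24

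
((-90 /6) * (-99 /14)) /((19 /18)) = 13365 /133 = 100.49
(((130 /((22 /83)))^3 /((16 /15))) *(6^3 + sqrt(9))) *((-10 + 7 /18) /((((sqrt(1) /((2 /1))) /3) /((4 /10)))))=-5949282133699125 /10648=-558722965223.43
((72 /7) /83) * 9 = 648 /581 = 1.12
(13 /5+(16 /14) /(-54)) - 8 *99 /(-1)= 750877 /945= 794.58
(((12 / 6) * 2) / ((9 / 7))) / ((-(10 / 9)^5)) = -45927 / 25000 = -1.84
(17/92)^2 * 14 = 2023/4232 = 0.48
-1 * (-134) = 134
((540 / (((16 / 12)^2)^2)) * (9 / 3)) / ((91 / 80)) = 164025 / 364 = 450.62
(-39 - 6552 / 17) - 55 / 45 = -425.63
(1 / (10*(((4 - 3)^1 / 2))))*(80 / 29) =16 / 29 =0.55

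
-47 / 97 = -0.48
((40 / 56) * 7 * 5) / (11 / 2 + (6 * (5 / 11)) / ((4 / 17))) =275 / 188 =1.46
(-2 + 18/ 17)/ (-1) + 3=3.94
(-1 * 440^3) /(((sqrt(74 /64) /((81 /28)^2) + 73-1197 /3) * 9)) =60857153280 * sqrt(74) /45748326103 + 1328229726024960 /45748326103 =29044.85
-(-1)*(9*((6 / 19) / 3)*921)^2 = 274830084 / 361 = 761302.17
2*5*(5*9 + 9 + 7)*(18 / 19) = 577.89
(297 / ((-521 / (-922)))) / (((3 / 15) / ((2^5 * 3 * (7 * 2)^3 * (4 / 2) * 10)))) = 7213444761600 / 521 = 13845383419.58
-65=-65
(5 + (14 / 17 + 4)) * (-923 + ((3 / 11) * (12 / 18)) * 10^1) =-9049.26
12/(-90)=-2/15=-0.13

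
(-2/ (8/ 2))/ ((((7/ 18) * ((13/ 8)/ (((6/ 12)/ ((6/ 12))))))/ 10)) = -720/ 91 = -7.91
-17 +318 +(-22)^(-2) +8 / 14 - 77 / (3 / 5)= 1760813 / 10164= 173.24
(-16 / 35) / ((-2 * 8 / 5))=1 / 7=0.14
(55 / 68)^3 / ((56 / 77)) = 1830125 / 2515456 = 0.73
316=316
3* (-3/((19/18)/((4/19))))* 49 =-31752/361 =-87.96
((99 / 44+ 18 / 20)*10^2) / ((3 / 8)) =840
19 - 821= -802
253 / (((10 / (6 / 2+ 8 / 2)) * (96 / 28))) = 12397 / 240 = 51.65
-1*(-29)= 29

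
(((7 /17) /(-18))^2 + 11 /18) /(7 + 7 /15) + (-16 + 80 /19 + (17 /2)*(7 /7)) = -213043255 /66419136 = -3.21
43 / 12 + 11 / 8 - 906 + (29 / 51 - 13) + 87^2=2715455 / 408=6655.53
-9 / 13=-0.69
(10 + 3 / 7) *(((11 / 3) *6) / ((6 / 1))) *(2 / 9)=1606 / 189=8.50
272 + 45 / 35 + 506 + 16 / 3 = 16477 / 21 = 784.62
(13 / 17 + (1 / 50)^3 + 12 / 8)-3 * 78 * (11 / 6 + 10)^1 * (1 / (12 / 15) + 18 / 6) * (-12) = 300095187517 / 2125000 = 141221.26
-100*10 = -1000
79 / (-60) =-79 / 60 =-1.32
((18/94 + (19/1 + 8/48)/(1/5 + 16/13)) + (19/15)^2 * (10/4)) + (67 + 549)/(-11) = -2517784/65565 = -38.40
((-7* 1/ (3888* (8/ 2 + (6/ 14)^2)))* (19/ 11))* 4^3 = -26068/ 547965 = -0.05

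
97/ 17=5.71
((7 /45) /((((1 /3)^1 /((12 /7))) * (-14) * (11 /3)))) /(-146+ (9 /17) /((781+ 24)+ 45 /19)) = 312936 /2931675593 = 0.00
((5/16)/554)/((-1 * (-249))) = 5/2207136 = 0.00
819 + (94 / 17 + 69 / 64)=898261 / 1088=825.61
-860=-860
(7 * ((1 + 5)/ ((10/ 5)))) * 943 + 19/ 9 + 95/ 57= 178261/ 9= 19806.78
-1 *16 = -16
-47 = -47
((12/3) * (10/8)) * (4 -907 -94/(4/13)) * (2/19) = -12085/19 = -636.05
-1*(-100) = 100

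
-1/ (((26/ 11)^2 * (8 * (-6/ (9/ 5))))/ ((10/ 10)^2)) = 363/ 54080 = 0.01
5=5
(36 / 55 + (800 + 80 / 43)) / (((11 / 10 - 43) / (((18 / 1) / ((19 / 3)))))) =-10788336 / 198187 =-54.44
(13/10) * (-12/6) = -13/5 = -2.60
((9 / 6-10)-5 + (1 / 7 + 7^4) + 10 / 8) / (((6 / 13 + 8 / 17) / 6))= 44347407 / 2884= 15377.05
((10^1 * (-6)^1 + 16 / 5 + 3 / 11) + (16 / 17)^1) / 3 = -51973 / 2805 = -18.53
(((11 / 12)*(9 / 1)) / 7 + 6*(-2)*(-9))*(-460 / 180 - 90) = -121261 / 12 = -10105.08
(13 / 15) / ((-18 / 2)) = -13 / 135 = -0.10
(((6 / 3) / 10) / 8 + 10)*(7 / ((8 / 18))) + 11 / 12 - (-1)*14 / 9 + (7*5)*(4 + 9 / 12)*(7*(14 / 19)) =1465727 / 1440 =1017.87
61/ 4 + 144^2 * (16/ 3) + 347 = 443817/ 4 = 110954.25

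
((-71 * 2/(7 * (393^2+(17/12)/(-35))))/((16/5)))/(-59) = 5325/7654490434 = 0.00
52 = 52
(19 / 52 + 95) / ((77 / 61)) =302499 / 4004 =75.55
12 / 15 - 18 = -86 / 5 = -17.20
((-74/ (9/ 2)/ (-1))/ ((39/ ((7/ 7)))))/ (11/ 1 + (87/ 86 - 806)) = -12728/ 23967333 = -0.00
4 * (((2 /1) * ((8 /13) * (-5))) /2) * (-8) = 98.46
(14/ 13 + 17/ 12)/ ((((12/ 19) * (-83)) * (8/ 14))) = -51737/ 621504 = -0.08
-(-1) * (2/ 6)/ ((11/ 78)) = 26/ 11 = 2.36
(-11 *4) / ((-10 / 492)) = 10824 / 5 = 2164.80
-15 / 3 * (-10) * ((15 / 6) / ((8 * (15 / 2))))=25 / 12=2.08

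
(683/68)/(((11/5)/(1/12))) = 3415/8976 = 0.38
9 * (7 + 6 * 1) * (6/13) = 54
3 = 3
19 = 19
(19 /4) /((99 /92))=437 /99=4.41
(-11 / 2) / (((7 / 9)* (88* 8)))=-0.01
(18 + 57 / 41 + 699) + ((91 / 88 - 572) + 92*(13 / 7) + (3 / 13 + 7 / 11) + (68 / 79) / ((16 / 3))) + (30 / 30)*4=8385986405 / 25937912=323.31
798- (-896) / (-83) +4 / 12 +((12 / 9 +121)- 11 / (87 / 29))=75215 / 83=906.20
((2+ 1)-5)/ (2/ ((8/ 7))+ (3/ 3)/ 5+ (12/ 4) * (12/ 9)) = -40/ 119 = -0.34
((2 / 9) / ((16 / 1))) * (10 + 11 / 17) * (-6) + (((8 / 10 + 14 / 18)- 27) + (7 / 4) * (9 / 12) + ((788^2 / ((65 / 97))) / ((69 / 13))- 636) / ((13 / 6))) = 293727993671 / 3659760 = 80258.81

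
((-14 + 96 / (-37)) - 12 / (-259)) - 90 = -27596 / 259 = -106.55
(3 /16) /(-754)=-3 /12064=-0.00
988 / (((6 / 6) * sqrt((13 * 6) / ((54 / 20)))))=114 * sqrt(65) / 5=183.82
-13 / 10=-1.30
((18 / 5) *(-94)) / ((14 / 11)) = -9306 / 35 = -265.89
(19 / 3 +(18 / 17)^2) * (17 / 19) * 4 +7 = 32635 / 969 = 33.68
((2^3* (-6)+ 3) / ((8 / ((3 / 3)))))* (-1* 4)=45 / 2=22.50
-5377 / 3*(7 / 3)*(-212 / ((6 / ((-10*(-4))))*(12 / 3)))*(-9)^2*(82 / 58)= 4907372820 / 29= 169219752.41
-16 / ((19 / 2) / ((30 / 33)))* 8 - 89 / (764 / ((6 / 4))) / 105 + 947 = 10447994639 / 11177320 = 934.75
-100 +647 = 547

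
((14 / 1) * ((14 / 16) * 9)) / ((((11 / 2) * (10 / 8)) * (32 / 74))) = 16317 / 440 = 37.08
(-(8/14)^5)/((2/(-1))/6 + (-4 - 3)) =1536/184877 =0.01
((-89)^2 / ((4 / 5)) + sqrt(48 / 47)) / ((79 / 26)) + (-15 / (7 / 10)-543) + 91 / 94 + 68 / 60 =2696.64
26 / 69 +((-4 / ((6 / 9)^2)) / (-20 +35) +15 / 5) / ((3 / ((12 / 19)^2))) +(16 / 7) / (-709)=0.69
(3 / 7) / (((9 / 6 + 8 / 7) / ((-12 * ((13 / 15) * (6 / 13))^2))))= -288 / 925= -0.31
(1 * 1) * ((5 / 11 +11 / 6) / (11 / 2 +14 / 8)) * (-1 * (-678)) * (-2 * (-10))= 1365040 / 319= 4279.12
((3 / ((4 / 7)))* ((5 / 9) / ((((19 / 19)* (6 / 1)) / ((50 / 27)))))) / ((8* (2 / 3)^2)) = 875 / 3456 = 0.25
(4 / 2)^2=4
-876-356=-1232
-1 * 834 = -834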